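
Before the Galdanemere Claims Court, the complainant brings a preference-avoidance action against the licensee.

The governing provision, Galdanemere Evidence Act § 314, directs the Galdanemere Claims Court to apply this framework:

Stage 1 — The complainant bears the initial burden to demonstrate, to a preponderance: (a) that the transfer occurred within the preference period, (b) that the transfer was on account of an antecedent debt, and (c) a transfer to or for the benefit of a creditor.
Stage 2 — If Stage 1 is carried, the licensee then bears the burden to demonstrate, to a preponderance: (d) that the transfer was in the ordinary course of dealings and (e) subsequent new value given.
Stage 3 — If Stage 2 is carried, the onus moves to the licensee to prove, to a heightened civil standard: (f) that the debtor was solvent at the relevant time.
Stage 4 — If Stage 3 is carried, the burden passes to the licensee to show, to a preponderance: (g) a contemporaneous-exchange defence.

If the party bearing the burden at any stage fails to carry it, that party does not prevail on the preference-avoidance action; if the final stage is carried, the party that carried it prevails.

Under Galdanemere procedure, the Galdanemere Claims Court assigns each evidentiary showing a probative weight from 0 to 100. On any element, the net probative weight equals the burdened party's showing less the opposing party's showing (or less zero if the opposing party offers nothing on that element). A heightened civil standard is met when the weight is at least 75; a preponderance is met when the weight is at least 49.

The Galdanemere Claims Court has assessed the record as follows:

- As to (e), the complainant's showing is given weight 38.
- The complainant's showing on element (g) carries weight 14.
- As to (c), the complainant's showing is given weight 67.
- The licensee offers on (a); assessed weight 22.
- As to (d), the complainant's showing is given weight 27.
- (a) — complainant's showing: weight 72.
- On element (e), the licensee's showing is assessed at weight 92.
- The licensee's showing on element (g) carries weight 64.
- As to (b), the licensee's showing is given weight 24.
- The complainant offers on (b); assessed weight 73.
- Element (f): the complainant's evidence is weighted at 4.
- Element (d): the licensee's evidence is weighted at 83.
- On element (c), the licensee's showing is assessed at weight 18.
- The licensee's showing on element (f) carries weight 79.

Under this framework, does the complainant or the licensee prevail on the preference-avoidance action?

At Stage 1 the complainant must meet a preponderance (weight is at least 49): on (a) the weight is 72 less the opposing 22 gives net 50, which does reach 49, so (a) meets the standard; on (b) the weight is 73 less the opposing 24 gives net 49, which does reach 49, so (b) meets the standard; on (c) the weight is 67 less the opposing 18 gives net 49, which does reach 49, so (c) meets the standard.
  Stage 1 carried; the burden shifts to the licensee.
At Stage 2 the licensee must meet a preponderance (weight is at least 49): on (d) the weight is 83 less the opposing 27 gives net 56, ≥ 49, so (d) meets the standard; on (e) the weight is 92 less the opposing 38 gives net 54, which does reach 49, so (e) meets the standard.
  Stage 2 is satisfied; the licensee continues to bear the burden.
At Stage 3 the licensee must meet a heightened civil standard (weight is at least 75): on (f) the weight is 79 less the opposing 4 gives net 75, ≥ 75, so (f) meets the standard.
  Stage 3 carried; the burden remains with the licensee.
At Stage 4 the licensee must meet a preponderance (weight is at least 49): on (g) the weight is 64 less the opposing 14 gives net 50, ≥ 49, so (g) meets the standard.
  All elements met at the final stage.
Every stage carried; the licensee prevails.

licensee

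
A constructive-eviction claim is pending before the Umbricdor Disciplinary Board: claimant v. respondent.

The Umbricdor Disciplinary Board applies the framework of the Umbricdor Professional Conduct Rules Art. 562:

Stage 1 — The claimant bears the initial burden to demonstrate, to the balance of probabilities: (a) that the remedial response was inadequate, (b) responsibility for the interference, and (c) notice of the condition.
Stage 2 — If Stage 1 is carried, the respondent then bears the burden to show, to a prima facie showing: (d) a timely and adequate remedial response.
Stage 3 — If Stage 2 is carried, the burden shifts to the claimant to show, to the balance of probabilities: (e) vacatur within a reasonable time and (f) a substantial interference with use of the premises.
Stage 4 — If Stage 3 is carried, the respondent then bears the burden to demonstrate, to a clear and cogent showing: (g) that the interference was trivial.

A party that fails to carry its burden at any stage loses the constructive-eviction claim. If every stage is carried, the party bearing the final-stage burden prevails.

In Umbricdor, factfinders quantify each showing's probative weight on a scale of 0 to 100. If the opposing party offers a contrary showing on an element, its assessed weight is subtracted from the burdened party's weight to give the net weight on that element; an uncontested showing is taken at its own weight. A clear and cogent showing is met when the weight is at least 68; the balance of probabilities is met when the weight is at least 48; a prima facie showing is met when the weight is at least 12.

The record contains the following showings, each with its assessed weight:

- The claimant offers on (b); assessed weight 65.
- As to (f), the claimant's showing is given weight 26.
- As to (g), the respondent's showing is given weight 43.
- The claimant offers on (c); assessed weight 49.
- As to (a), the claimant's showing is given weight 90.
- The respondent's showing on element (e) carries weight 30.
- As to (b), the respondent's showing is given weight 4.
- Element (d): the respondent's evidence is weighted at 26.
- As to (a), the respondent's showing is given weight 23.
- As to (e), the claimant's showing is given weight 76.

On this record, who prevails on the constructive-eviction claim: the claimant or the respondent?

Stage 1 — burden on claimant; standard: the balance of probabilities (weight is at least 48).
    (a): 90 − 23 = 67 ≥ 48 [met]
    (b): 65 − 4 = 61 ≥ 48 [met]
    (c): 49 ≥ 48 [met]
  Stage 1 is satisfied; the onus moves to the respondent.
Stage 2 — burden on respondent; standard: a prima facie showing (weight is at least 12).
    (d): 26 ≥ 12 [met]
  The respondent carries Stage 2; the claimant now bears the burden.
Stage 3 — burden on claimant; standard: the balance of probabilities (weight is at least 48).
    (e): 76 − 30 = 46 < 48 [not met]
    (f): 26 < 48 [not met]
  Stage 3 not carried; the claimant fails its burden.
The analysis ends at Stage 3; the respondent prevails.

respondent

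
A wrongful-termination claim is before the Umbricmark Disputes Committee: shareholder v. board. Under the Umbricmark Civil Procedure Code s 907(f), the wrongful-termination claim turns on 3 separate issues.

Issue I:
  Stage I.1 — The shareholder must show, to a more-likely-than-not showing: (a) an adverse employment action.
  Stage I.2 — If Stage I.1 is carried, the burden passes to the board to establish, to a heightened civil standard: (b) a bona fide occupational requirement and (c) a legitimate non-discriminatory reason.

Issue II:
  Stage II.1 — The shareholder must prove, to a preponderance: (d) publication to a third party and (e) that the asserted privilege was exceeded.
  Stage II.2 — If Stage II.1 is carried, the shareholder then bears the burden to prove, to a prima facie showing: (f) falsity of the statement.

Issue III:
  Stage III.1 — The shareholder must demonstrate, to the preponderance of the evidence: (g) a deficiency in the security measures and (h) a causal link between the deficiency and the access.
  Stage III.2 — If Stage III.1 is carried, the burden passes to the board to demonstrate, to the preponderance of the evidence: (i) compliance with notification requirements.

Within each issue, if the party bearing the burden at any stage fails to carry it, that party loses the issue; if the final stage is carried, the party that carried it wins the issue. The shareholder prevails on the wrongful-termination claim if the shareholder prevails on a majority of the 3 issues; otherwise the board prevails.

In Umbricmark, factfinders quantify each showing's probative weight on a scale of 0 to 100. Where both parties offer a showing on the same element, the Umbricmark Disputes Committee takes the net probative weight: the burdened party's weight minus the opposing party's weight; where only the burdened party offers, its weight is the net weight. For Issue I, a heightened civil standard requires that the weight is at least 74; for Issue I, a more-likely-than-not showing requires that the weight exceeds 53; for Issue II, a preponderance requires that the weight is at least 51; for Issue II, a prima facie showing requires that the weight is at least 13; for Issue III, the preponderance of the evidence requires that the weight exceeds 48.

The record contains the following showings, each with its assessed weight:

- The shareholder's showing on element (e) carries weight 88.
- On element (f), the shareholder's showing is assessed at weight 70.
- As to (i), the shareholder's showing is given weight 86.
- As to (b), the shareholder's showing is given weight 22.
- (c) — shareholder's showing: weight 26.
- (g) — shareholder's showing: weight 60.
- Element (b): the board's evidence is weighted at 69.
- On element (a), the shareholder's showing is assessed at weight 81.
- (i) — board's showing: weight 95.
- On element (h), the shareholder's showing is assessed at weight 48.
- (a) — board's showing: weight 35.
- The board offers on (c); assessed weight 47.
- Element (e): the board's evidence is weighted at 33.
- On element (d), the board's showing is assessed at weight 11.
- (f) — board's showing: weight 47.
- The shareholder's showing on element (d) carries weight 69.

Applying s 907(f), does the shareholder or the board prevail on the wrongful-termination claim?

board

— Issue I —
Stage I.1 (shareholder, a more-likely-than-not showing, weight exceeds 53): (a) net 81−35=46 ≤ 53 — fails.
  Stage I.1 not carried; the shareholder fails its burden.
The board prevails on this issue.
— Issue II —
Stage II.1 (shareholder, a preponderance, weight is at least 51): (d) net 69−11=58 ≥ 51 — meets; (e) net 88−33=55 ≥ 51 — meets.
  Stage II.1 carried; the burden remains with the shareholder.
Stage II.2 (shareholder, a prima facie showing, weight is at least 13): (f) net 70−47=23 ≥ 13 — meets.
  Stage II.2 carried; the final stage is satisfied.
With every stage satisfied, the shareholder prevails on this issue.
— Issue III —
Stage III.1 (shareholder, the preponderance of the evidence, weight exceeds 48): (g) 60 > 48 — meets; (h) 48 ≤ 48 — fails.
  Stage III.1 not carried; the shareholder fails its burden.
So the board prevails on this issue.
Per-issue: Issue I → board; Issue II → shareholder; Issue III → board. The shareholder must prevail on a majority of issues; overall, the board prevails.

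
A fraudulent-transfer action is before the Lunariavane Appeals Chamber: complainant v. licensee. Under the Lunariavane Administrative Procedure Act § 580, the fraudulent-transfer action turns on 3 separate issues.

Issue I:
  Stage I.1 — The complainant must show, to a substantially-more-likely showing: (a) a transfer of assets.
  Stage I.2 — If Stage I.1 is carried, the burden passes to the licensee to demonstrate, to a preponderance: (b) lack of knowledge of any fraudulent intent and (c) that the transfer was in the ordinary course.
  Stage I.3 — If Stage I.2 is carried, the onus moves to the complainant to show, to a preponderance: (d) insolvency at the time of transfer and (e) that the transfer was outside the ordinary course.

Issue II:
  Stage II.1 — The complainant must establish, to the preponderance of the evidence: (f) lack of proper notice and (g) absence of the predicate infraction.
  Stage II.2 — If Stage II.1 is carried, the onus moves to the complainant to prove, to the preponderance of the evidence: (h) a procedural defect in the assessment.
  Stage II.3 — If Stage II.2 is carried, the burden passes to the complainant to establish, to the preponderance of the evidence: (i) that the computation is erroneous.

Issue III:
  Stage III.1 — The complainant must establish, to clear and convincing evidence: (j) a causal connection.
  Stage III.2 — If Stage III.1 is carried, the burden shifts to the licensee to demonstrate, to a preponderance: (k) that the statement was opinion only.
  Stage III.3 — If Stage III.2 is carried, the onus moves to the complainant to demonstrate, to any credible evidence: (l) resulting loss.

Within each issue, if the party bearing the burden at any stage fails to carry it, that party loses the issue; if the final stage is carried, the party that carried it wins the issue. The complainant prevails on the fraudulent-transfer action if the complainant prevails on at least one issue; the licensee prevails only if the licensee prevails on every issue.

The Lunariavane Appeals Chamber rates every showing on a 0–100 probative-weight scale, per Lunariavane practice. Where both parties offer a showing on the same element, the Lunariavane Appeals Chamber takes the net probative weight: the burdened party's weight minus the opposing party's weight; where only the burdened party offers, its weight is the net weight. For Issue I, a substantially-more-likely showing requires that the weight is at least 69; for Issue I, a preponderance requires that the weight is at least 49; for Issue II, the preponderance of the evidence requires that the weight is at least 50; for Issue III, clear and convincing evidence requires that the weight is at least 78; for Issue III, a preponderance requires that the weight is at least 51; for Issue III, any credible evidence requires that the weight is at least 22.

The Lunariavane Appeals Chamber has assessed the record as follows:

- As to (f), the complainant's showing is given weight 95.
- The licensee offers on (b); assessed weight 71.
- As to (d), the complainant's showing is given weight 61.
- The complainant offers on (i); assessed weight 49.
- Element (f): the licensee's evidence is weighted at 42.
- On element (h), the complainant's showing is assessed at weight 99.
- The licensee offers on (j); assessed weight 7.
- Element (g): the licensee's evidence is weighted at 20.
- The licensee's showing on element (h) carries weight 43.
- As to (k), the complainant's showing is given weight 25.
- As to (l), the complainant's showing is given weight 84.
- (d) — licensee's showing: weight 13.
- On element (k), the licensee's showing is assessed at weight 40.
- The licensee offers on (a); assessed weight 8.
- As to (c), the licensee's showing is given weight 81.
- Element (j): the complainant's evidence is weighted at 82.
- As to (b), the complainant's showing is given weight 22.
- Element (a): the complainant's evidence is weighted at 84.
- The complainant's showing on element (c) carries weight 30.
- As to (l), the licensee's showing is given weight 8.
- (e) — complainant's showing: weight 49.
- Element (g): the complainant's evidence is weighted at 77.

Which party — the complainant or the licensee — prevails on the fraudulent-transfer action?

licensee

— Issue I —
Stage I.1 (complainant, a substantially-more-likely showing, weight is at least 69): (a) net 84−8=76 ≥ 69 — meets.
  Stage I.1 carried; the burden shifts to the licensee.
Stage I.2 (licensee, a preponderance, weight is at least 49): (b) net 71−22=49 ≥ 49 — meets; (c) net 81−30=51 ≥ 49 — meets.
  Stage I.2 carried; the burden shifts to the complainant.
Stage I.3 (complainant, a preponderance, weight is at least 49): (d) net 61−13=48 < 49 — fails; (e) 49 ≥ 49 — meets.
  Stage I.3 not carried; the complainant fails its burden.
The analysis ends at Stage I.3; the licensee prevails on this issue.
— Issue II —
Stage II.1 — burden on complainant; standard: the preponderance of the evidence (weight is at least 50).
    (f): 95 − 42 = 53 ≥ 50 [met]
    (g): 77 − 20 = 57 ≥ 50 [met]
  All elements met. The complainant retains the burden for Stage II.2.
Stage II.2 — burden on complainant; standard: the preponderance of the evidence (weight is at least 50).
    (h): 99 − 43 = 56 ≥ 50 [met]
  Stage II.2 carried; the burden remains with the complainant.
Stage II.3 — burden on complainant; standard: the preponderance of the evidence (weight is at least 50).
    (i): 49 < 50 [not met]
  Not every element is met, so the complainant fails to carry Stage II.3.
The analysis ends at Stage II.3; the licensee prevails on this issue.
— Issue III —
Stage III.1 (complainant, clear and convincing evidence, weight is at least 78): (j) net 82−7=75 < 78 — fails.
  The complainant does not carry Stage III.1.
The analysis ends at Stage III.1; the licensee prevails on this issue.
Per-issue: Issue I → licensee; Issue II → licensee; Issue III → licensee. The complainant must prevail on at least one issue; overall, the licensee prevails.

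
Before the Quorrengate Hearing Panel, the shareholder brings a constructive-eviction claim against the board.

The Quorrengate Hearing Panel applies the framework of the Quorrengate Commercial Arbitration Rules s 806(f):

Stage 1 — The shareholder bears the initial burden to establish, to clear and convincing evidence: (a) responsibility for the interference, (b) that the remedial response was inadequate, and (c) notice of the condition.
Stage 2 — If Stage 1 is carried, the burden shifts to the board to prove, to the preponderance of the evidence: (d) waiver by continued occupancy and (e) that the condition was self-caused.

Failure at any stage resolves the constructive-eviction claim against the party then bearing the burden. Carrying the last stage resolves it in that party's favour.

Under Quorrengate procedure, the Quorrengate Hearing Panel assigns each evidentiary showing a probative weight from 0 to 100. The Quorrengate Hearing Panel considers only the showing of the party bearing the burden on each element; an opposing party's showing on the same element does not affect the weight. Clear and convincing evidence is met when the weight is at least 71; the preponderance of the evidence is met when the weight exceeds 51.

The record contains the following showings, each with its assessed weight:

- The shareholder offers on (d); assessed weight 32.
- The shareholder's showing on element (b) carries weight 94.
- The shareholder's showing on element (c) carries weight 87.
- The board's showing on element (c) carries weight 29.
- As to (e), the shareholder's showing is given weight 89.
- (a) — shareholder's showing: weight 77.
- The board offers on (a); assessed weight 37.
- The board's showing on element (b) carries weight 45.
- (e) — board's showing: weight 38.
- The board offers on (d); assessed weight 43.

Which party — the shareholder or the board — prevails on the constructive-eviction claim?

shareholder

Stage 1 (shareholder, clear and convincing evidence, weight is at least 71): (a) 77 (board's 37 disregarded) ≥ 71 — meets; (b) 94 (board's 45 disregarded) ≥ 71 — meets; (c) 87 (board's 29 disregarded) ≥ 71 — meets.
  All elements met. The burden passes to the board.
Stage 2 (board, the preponderance of the evidence, weight exceeds 51): (d) 43 (shareholder's 32 disregarded) ≤ 51 — fails; (e) 38 (shareholder's 89 disregarded) ≤ 51 — fails.
  Stage 2 not carried; the board fails its burden.
The analysis ends at Stage 2; the shareholder prevails.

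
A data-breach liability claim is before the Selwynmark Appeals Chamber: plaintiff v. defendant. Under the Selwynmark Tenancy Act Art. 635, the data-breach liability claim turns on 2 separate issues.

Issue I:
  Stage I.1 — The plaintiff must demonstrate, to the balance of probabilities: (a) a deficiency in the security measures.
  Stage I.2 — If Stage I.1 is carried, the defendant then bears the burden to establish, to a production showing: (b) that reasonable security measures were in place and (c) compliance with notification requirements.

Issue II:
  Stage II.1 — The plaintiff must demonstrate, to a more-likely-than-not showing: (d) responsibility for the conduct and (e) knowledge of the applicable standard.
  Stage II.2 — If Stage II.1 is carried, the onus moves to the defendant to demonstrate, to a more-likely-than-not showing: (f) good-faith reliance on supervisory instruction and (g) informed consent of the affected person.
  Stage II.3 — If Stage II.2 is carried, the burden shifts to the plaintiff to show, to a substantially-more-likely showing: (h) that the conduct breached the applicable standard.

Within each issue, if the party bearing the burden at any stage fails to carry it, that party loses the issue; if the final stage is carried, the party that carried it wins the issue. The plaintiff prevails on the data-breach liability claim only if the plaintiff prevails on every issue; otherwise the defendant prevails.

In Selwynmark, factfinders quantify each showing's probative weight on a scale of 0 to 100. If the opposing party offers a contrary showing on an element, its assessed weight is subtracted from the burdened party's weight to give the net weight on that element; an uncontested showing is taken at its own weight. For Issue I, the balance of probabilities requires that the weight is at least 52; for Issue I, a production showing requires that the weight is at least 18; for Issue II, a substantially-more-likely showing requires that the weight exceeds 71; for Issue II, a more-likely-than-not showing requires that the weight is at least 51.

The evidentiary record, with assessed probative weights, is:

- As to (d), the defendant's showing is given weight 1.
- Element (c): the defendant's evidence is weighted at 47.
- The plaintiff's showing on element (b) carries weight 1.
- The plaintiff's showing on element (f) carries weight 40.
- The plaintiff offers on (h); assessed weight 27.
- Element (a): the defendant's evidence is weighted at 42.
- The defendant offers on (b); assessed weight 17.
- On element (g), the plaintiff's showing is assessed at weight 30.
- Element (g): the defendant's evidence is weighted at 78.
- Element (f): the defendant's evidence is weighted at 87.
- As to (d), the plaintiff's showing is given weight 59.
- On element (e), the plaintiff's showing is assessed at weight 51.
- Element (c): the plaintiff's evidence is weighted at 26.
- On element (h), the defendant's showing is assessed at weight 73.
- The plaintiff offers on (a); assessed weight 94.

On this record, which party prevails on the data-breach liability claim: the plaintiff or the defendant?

plaintiff

— Issue I —
At Stage I.1 the plaintiff must meet the balance of probabilities (weight is at least 52): on (a) the weight is 94 less the opposing 42 gives net 52, which does reach 52, so (a) meets the standard.
  Stage I.1 carried; the burden shifts to the defendant.
At Stage I.2 the defendant must meet a production showing (weight is at least 18): on (b) the weight is 17 less the opposing 1 gives net 16, which does not reach 18, so (b) does not meet the standard; on (c) the weight is 47 less the opposing 26 gives net 21, ≥ 18, so (c) meets the standard.
  Stage I.2 not carried; the defendant fails its burden.
So the plaintiff prevails on this issue.
— Issue II —
At Stage II.1 the plaintiff must meet a more-likely-than-not showing (weight is at least 51): on (d) the weight is 59 less the opposing 1 gives net 58, which does reach 51, so (d) meets the standard; on (e) the weight is 51, ≥ 51, so (e) meets the standard.
  All elements met. The burden passes to the defendant.
At Stage II.2 the defendant must meet a more-likely-than-not showing (weight is at least 51): on (f) the weight is 87 less the opposing 40 gives net 47, which does not reach 51, so (f) does not meet the standard; on (g) the weight is 78 less the opposing 30 gives net 48, which does not reach 51, so (g) does not meet the standard.
  The defendant does not carry Stage II.2.
So the plaintiff prevails on this issue.
Per-issue: Issue I → plaintiff; Issue II → plaintiff. The plaintiff must prevail on every issue; overall, the plaintiff prevails.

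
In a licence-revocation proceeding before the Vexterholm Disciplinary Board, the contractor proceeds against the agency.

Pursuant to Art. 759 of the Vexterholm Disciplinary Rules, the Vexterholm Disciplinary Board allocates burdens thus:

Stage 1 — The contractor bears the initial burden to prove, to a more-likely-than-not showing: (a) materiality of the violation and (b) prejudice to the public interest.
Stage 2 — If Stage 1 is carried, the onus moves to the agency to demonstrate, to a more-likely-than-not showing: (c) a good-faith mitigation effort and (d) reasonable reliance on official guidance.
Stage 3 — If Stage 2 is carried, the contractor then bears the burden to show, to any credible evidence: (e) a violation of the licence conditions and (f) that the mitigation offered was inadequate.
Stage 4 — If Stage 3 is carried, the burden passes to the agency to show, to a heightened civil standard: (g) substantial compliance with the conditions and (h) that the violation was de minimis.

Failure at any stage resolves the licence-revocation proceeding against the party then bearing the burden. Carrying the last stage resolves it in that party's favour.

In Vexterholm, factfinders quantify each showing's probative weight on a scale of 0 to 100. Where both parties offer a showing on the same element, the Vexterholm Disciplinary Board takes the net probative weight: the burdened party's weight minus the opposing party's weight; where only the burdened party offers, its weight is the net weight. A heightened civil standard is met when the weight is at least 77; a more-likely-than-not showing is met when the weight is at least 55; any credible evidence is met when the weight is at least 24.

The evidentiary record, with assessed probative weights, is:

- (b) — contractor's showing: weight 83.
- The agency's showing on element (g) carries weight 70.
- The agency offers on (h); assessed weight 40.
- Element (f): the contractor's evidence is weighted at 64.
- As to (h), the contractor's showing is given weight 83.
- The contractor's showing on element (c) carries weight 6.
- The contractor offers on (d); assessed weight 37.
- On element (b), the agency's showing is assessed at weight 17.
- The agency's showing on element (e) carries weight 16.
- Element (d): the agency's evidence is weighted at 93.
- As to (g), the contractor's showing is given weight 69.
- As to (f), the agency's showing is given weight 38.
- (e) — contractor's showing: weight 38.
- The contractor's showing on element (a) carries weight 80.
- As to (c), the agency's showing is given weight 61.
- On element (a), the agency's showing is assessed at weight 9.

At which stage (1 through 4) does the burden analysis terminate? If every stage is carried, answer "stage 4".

stage 3

Stage 1 — burden on contractor; standard: a more-likely-than-not showing (weight is at least 55).
    (a): 80 − 9 = 71 ≥ 55 [met]
    (b): 83 − 17 = 66 ≥ 55 [met]
  All elements met. The burden passes to the agency.
Stage 2 — burden on agency; standard: a more-likely-than-not showing (weight is at least 55).
    (c): 61 − 6 = 55 ≥ 55 [met]
    (d): 93 − 37 = 56 ≥ 55 [met]
  The agency carries Stage 2; the contractor now bears the burden.
Stage 3 — burden on contractor; standard: any credible evidence (weight is at least 24).
    (e): 38 − 16 = 22 < 24 [not met]
    (f): 64 − 38 = 26 ≥ 24 [met]
  Not every element is met, so the contractor fails to carry Stage 3.
The analysis ends at Stage 3; the agency prevails.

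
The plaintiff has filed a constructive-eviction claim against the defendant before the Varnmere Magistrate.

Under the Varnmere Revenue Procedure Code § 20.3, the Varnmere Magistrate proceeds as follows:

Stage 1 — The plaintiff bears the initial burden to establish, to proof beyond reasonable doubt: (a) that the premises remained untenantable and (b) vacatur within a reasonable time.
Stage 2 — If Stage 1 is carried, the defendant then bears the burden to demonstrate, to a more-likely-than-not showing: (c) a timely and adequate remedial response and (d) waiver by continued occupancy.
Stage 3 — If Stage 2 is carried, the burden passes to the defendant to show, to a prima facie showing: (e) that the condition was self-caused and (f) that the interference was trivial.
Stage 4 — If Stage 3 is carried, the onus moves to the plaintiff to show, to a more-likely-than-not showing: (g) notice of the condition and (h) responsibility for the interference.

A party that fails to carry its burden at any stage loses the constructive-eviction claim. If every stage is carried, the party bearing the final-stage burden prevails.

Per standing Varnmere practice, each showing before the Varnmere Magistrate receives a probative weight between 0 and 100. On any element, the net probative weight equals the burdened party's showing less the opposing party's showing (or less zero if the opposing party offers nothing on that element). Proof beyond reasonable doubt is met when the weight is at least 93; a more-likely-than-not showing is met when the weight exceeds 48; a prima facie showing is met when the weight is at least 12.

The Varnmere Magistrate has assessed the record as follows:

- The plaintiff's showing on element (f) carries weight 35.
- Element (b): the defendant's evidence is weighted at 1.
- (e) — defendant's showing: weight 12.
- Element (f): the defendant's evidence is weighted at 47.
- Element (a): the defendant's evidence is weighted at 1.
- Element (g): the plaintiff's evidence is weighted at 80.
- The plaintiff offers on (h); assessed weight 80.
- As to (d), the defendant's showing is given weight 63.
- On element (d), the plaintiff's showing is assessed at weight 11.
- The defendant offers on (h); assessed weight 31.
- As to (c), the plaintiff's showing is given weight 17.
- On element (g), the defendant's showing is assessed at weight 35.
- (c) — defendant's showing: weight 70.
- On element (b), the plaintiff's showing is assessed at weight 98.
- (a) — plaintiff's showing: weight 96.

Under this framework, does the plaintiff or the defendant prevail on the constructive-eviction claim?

Stage 1 — burden on plaintiff; standard: proof beyond reasonable doubt (weight is at least 93).
    (a): 96 − 1 = 95 ≥ 93 [met]
    (b): 98 − 1 = 97 ≥ 93 [met]
  The plaintiff carries Stage 1; the defendant now bears the burden.
Stage 2 — burden on defendant; standard: a more-likely-than-not showing (weight exceeds 48).
    (c): 70 − 17 = 53 > 48 [met]
    (d): 63 − 11 = 52 > 48 [met]
  Stage 2 is satisfied; the defendant continues to bear the burden.
Stage 3 — burden on defendant; standard: a prima facie showing (weight is at least 12).
    (e): 12 ≥ 12 [met]
    (f): 47 − 35 = 12 ≥ 12 [met]
  The defendant carries Stage 3; the plaintiff now bears the burden.
Stage 4 — burden on plaintiff; standard: a more-likely-than-not showing (weight exceeds 48).
    (g): 80 − 35 = 45 ≤ 48 [not met]
    (h): 80 − 31 = 49 > 48 [met]
  The plaintiff does not carry Stage 4.
The defendant prevails.

defendant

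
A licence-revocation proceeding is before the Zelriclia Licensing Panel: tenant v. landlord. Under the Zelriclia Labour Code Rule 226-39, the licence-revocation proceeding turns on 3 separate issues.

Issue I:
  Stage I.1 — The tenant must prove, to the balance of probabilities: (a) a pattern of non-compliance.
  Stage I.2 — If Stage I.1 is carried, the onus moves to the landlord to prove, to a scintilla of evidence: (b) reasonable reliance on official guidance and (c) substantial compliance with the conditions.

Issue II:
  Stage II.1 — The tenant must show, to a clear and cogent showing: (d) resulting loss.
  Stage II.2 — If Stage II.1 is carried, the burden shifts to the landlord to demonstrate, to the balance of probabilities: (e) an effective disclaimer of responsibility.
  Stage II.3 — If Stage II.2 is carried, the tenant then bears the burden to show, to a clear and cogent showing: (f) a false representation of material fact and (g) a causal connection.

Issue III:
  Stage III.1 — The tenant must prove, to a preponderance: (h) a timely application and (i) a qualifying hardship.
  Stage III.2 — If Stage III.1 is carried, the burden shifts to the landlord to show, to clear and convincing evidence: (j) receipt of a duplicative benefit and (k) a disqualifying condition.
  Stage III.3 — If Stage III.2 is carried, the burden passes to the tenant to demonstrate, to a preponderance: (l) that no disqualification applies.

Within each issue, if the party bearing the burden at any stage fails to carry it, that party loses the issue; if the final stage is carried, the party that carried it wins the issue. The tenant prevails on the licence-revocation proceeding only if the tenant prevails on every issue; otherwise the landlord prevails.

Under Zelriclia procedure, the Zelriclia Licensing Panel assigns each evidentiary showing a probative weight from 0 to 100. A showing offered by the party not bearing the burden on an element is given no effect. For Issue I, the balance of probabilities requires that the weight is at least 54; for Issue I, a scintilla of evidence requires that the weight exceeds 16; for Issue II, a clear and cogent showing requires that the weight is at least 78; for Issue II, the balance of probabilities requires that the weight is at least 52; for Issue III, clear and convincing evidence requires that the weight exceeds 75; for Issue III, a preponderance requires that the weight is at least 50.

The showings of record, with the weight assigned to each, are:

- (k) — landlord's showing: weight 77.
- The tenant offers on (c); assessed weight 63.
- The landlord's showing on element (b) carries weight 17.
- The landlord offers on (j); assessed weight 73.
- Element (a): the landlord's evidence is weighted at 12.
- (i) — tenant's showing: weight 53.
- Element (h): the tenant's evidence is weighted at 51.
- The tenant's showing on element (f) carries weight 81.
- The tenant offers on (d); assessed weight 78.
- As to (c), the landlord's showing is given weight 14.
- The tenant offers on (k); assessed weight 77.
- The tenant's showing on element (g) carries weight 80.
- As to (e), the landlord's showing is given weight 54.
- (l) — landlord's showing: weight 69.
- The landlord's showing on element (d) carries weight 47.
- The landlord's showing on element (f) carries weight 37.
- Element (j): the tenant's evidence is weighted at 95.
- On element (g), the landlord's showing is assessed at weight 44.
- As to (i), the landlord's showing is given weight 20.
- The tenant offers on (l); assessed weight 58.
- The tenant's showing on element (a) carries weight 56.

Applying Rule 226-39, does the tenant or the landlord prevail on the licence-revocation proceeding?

tenant

— Issue I —
Stage I.1 (tenant, the balance of probabilities, weight is at least 54): (a) 56 (landlord's 12 disregarded) ≥ 54 — meets.
  Stage I.1 carried; the burden shifts to the landlord.
Stage I.2 (landlord, a scintilla of evidence, weight exceeds 16): (b) 17 > 16 — meets; (c) 14 (tenant's 63 disregarded) ≤ 16 — fails.
  Stage I.2 not carried; the landlord fails its burden.
So the tenant prevails on this issue.
— Issue II —
Stage II.1 — burden on tenant; standard: a clear and cogent showing (weight is at least 78).
    (d): 78 (landlord's 47 disregarded) ≥ 78 [met]
  Stage II.1 carried; the burden shifts to the landlord.
Stage II.2 — burden on landlord; standard: the balance of probabilities (weight is at least 52).
    (e): 54 ≥ 52 [met]
  Stage II.2 carried; the burden shifts to the tenant.
Stage II.3 — burden on tenant; standard: a clear and cogent showing (weight is at least 78).
    (f): 81 (landlord's 37 disregarded) ≥ 78 [met]
    (g): 80 (landlord's 44 disregarded) ≥ 78 [met]
  The tenant carries the last stage.
All stages carried — the tenant prevails on this issue.
— Issue III —
Stage III.1 — burden on tenant; standard: a preponderance (weight is at least 50).
    (h): 51 ≥ 50 [met]
    (i): 53 (landlord's 20 disregarded) ≥ 50 [met]
  Stage III.1 carried; the burden shifts to the landlord.
Stage III.2 — burden on landlord; standard: clear and convincing evidence (weight exceeds 75).
    (j): 73 (tenant's 95 disregarded) ≤ 75 [not met]
    (k): 77 (tenant's 77 disregarded) > 75 [met]
  Stage III.2 not carried; the landlord fails its burden.
The tenant prevails on this issue.
Per-issue: Issue I → tenant; Issue II → tenant; Issue III → tenant. The tenant must prevail on every issue; overall, the tenant prevails.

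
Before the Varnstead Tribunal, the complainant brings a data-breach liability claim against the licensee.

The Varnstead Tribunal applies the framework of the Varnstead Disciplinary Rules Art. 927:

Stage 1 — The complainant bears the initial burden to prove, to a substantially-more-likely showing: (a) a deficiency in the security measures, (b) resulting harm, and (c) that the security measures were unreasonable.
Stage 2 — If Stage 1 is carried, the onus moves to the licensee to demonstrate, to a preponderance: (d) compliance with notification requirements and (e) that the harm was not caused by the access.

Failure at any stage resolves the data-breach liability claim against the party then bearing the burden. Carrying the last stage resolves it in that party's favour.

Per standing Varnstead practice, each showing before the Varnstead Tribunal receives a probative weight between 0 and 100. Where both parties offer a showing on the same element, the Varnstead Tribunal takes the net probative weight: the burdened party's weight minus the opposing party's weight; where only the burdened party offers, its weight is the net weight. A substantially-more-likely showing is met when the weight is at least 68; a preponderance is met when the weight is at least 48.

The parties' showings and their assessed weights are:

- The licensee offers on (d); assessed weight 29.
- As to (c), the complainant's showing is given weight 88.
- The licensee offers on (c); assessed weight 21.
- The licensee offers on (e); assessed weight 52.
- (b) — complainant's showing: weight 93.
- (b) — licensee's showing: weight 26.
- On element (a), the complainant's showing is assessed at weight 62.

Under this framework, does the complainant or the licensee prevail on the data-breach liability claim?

At Stage 1 the complainant must meet a substantially-more-likely showing (weight is at least 68): on (a) the weight is 62, which does not reach 68, so (a) does not meet the standard; on (b) the weight is 93 less the opposing 26 gives net 67, < 68, so (b) does not meet the standard; on (c) the weight is 88 less the opposing 21 gives net 67, which does not reach 68, so (c) does not meet the standard.
  Stage 1 not carried; the complainant fails its burden.
So the licensee prevails.

licensee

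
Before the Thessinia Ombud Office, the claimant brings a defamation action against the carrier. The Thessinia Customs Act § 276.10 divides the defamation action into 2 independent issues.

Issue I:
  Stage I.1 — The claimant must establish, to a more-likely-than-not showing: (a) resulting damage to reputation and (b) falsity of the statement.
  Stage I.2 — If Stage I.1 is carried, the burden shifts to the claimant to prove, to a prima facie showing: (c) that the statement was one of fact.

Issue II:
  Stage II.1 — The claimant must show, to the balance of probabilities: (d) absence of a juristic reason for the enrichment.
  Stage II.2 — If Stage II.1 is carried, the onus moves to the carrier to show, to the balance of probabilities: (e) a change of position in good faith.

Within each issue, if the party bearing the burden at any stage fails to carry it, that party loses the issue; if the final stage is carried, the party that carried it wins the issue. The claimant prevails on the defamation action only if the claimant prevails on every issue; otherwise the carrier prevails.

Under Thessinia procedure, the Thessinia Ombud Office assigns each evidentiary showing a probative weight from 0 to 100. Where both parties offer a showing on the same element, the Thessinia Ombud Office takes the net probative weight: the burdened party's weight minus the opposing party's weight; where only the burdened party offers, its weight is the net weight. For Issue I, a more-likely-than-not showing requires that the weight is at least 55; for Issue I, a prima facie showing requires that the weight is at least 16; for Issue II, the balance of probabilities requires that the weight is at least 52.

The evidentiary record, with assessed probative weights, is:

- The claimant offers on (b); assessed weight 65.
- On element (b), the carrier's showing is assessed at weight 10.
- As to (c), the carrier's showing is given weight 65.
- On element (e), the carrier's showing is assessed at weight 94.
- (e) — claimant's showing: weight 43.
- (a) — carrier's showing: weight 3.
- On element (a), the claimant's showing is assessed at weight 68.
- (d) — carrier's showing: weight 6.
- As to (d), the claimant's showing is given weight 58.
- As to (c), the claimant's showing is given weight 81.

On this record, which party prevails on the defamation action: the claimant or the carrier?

— Issue I —
Stage I.1 — burden on claimant; standard: a more-likely-than-not showing (weight is at least 55).
    (a): 68 − 3 = 65 ≥ 55 [met]
    (b): 65 − 10 = 55 ≥ 55 [met]
  Stage I.1 carried; the burden remains with the claimant.
Stage I.2 — burden on claimant; standard: a prima facie showing (weight is at least 16).
    (c): 81 − 65 = 16 ≥ 16 [met]
  Stage I.2 carried; the final stage is satisfied.
All stages carried — the claimant prevails on this issue.
— Issue II —
Stage II.1 — burden on claimant; standard: the balance of probabilities (weight is at least 52).
    (d): 58 − 6 = 52 ≥ 52 [met]
  All elements met. The burden passes to the carrier.
Stage II.2 — burden on carrier; standard: the balance of probabilities (weight is at least 52).
    (e): 94 − 43 = 51 < 52 [not met]
  Not every element is met, so the carrier fails to carry Stage II.2.
The claimant prevails on this issue.
Per-issue: Issue I → claimant; Issue II → claimant. The claimant must prevail on every issue; overall, the claimant prevails.

claimant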